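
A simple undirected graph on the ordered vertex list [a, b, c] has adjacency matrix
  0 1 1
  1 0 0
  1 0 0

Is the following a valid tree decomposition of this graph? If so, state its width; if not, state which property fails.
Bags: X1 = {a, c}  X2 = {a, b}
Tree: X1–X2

Vertex coverage: the bags together contain {a, b, c}, the full vertex set. Edge coverage: each edge of G has both endpoints in at least one bag. Running intersection: for every vertex, the bags containing it form a connected subtree. All three properties hold, so this is a valid tree decomposition of width max|bag| − 1 = 1, and hence tw(G) ≤ 1.

Yes; width 1.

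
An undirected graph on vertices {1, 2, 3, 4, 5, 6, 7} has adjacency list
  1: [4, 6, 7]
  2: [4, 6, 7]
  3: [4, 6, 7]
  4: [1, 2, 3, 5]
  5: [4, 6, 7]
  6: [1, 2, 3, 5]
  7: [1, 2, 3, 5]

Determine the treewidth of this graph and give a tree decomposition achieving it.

Treewidth 3.
One such decomposition:
Bags: B1 = {1, 4, 6, 7}  B2 = {4, 5, 6, 7}  B3 = {2, 4, 6, 7}  B4 = {3, 4, 6, 7}
Tree: B1–B2, B2–B3, B3–B4

Every bag has size at most 4, so the width is 4 − 1 = 3 and tw(G) ≤ 3. For the lower bound: the 4 vertex sets {1,4}, {5,7}, {6}, {2} are disjoint, each induces a connected subgraph, and every pair is joined by at least one edge of G. Contracting each set to a single vertex therefore yields K_{4} as a minor, and since treewidth is minor-monotone, tw(G) ≥ tw(K_{4}) = 3. Combining the bounds, tw(G) = 3.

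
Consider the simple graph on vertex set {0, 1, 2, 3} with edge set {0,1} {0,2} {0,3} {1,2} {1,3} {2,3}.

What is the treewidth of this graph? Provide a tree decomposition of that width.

Treewidth 3.
Bags: B1 = {0, 1, 2, 3}
Tree: (single bag)

With just one bag of size 4, the width is 4 − 1 = 3, so tw(G) ≤ 3. For the lower bound, the 4 vertices {0, 1, 2, 3} are pairwise adjacent, and any tree decomposition puts a clique entirely inside one bag — forcing width ≥ 3. Hence tw(G) = 3 exactly.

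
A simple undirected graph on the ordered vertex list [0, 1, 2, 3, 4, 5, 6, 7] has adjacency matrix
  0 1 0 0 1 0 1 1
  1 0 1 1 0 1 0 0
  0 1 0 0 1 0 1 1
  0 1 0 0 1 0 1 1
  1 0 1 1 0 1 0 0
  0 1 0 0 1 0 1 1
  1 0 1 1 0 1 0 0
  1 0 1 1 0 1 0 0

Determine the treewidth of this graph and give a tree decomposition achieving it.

Every bag has size at most 5, so the width is 5 − 1 = 4 and tw(G) ≤ 4. For the lower bound: the 5 vertex sets {1,3}, {0,4}, {2,6}, {7}, {5} are disjoint, each induces a connected subgraph, and every pair is joined by at least one edge of G. Contracting each set to a single vertex therefore yields K_{5} as a minor, and since treewidth is minor-monotone, tw(G) ≥ tw(K_{5}) = 4. The upper and lower bounds meet at 4, so that is the treewidth.

Treewidth 4.
One such decomposition:
Bags: B1 = {1, 3, 4, 6, 7}  B2 = {0, 1, 4, 6, 7}  B3 = {1, 2, 4, 6, 7}  B4 = {1, 4, 5, 6, 7}
Tree: B1–B2, B2–B3, B3–B4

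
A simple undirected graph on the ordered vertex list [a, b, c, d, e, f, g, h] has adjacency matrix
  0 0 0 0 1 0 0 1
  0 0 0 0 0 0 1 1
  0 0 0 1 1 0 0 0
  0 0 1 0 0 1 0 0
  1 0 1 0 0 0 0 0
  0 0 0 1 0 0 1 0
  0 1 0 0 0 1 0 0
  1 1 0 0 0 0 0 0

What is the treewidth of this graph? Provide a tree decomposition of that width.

Each bag holds 3 vertices, so the decomposition has width 2, which upper-bounds the treewidth. Since g–b–h–a–e–c–d–f–g is a cycle in G, G is not acyclic. Forests are exactly the graphs of treewidth ≤ 1, so tw(G) ≥ 2. Combining the bounds, tw(G) = 2.

Treewidth 2.
One optimal decomposition is:
Bags: B1 = {b, g, h}  B2 = {a, g, h}  B3 = {a, e, g}  B4 = {c, e, g}  B5 = {c, d, g}  B6 = {d, f, g}
Tree: B1–B2, B2–B3, B3–B4, B4–B5, B5–B6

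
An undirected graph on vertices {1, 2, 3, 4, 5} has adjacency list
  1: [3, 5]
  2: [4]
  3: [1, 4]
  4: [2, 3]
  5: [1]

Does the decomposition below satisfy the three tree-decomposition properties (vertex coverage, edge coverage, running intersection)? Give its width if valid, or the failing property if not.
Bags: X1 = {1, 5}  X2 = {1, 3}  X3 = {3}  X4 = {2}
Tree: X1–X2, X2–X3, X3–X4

No — vertex 4 appears in no bag.

A tree decomposition must satisfy three properties: every vertex lies in some bag; for every edge, both endpoints lie together in some bag; and for every vertex, the bags containing it form a connected subtree. Here vertex 4 appears in no bag, so the decomposition is invalid.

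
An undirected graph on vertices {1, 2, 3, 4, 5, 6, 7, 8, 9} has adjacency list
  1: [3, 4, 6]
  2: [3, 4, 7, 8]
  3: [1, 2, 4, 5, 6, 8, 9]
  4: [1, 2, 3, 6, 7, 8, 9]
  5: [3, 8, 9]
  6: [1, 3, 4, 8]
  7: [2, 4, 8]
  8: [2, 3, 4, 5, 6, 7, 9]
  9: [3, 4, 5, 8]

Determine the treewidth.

3

A width-3 tree decomposition is:
Bags: B1 = {3, 4, 6, 8}  B2 = {3, 4, 8, 9}  B3 = {2, 3, 4, 8}  B4 = {3, 5, 8, 9}  B5 = {2, 4, 7, 8}  B6 = {1, 3, 4, 6}
Tree: B1–B2, B1–B3, B2–B4, B3–B5, B1–B6
Every bag has size at most 4, so the width is 4 − 1 = 3 and tw(G) ≤ 3. Conversely, {3, 4, 8, 9} is a clique of size 4, and the vertices of any clique must share a bag in every tree decomposition; so some bag has ≥ 4 vertices and tw(G) ≥ 3. Combining the bounds, tw(G) = 3.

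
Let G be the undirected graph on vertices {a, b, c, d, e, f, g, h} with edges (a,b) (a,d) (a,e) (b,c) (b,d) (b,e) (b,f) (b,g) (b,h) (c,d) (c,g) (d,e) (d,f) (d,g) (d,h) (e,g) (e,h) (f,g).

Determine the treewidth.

A width-3 tree decomposition is:
Bags: B1 = {b, c, d, g}  B2 = {b, d, e, g}  B3 = {a, b, d, e}  B4 = {b, d, f, g}  B5 = {b, d, e, h}
Tree: B1–B2, B2–B3, B1–B4, B3–B5
Every bag has size at most 4, so the width is 4 − 1 = 3 and tw(G) ≤ 3. On the other hand G contains the 4-clique {b, d, e, g}. A clique must lie in a single bag of any decomposition, so no decomposition can have width below 3. Hence tw(G) = 3 exactly.

3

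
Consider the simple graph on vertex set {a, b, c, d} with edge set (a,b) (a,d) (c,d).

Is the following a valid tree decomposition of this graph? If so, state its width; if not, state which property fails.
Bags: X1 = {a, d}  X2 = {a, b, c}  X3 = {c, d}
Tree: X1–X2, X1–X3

No — bags containing vertex c are not connected in the tree.

A tree decomposition must satisfy three properties: every vertex lies in some bag; for every edge, both endpoints lie together in some bag; and for every vertex, the bags containing it form a connected subtree. Here bags containing vertex c are not connected in the tree, so the decomposition is invalid.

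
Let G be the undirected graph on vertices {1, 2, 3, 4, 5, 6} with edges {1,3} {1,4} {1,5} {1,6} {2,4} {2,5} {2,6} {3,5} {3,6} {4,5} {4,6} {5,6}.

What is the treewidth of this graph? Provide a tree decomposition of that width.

The largest bag has 4 vertices, giving width 3; this decomposition certifies tw(G) ≤ 3. For the lower bound, the 4 vertices {1, 3, 5, 6} are pairwise adjacent, and any tree decomposition puts a clique entirely inside one bag — forcing width ≥ 3. Hence tw(G) = 3 exactly.

Treewidth 3.
Bags: B1 = {2, 4, 5, 6}  B2 = {1, 4, 5, 6}  B3 = {1, 3, 5, 6}
Tree: B1–B2, B2–B3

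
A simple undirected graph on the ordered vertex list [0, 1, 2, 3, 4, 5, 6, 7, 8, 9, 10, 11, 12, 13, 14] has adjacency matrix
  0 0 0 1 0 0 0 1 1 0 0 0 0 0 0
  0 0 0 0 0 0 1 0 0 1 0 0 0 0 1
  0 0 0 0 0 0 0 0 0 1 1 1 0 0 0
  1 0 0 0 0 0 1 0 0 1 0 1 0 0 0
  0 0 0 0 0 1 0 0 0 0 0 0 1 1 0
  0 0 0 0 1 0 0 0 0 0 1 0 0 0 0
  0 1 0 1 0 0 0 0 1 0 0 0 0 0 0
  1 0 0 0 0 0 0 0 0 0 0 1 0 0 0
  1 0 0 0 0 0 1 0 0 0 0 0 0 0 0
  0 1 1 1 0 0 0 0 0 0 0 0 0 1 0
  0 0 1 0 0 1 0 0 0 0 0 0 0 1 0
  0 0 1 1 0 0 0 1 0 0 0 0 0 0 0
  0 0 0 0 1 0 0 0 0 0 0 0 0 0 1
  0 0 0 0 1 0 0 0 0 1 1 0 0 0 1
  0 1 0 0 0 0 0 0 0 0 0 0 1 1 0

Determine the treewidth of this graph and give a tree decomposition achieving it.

Every bag has size at most 4, so the width is 4 − 1 = 3 and tw(G) ≤ 3. For the lower bound: the 4 vertex sets {4,5,12}, {10}, {13}, {1,2,9,14} are disjoint, each induces a connected subgraph, and every pair is joined by at least one edge of G. Contracting each set to a single vertex therefore yields K_{4} as a minor, and since treewidth is minor-monotone, tw(G) ≥ tw(K_{4}) = 3. The upper and lower bounds meet at 3, so that is the treewidth.

Treewidth 3.
Bags: B1 = {4, 5, 10, 12}  B2 = {4, 10, 12, 13}  B3 = {10, 12, 13, 14}  B4 = {2, 10, 13, 14}  B5 = {2, 9, 13, 14}  B6 = {1, 2, 9, 14}  B7 = {1, 2, 9, 11}  B8 = {1, 3, 9, 11}  B9 = {1, 3, 6, 11}  B10 = {3, 6, 7, 11}  B11 = {0, 3, 6, 7}  B12 = {0, 6, 7, 8}
Tree: B1–B2, B2–B3, B3–B4, B4–B5, B5–B6, B6–B7, B7–B8, B8–B9, B9–B10, B10–B11, B11–B12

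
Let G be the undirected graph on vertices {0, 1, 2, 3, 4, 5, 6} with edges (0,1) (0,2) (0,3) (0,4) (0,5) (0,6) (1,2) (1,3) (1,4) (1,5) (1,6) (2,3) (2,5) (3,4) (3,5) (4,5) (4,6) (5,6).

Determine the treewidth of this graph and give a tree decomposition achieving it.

Each bag holds 5 vertices, so the decomposition has width 4, which upper-bounds the treewidth. On the other hand G contains the 5-clique {0, 1, 2, 3, 5}. A clique must lie in a single bag of any decomposition, so no decomposition can have width below 4. The upper and lower bounds meet at 4, so that is the treewidth.

Treewidth 4.
One optimal decomposition is:
Bags: B1 = {0, 1, 3, 4, 5}  B2 = {0, 1, 4, 5, 6}  B3 = {0, 1, 2, 3, 5}
Tree: B1–B2, B1–B3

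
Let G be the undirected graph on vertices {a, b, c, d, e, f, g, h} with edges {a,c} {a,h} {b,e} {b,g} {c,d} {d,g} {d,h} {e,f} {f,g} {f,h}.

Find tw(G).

2

A width-2 tree decomposition is:
Bags: B1 = {a, c, h}  B2 = {c, d, h}  B3 = {d, f, h}  B4 = {d, f, g}  B5 = {e, f, g}  B6 = {b, e, g}
Tree: B1–B2, B2–B3, B3–B4, B4–B5, B5–B6
Each bag holds 3 vertices, so the decomposition has width 2, which upper-bounds the treewidth. Since a–c–d–h–a is a cycle in G, G is not acyclic. Forests are exactly the graphs of treewidth ≤ 1, so tw(G) ≥ 2. The upper and lower bounds meet at 2, so that is the treewidth.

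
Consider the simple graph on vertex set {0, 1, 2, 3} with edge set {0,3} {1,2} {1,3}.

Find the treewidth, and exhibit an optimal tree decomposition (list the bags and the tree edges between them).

Each bag holds 2 vertices, so the decomposition has width 1, which upper-bounds the treewidth. G has an edge, so its treewidth is at least 1. Hence tw(G) = 1 exactly.

Treewidth 1.
Bags: B1 = {1, 2}  B2 = {1, 3}  B3 = {0, 3}
Tree: B1–B2, B2–B3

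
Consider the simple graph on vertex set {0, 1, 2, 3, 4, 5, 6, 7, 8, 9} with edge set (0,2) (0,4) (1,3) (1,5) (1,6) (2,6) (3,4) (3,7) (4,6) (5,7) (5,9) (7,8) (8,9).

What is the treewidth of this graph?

2

A width-2 tree decomposition is:
Bags: B1 = {0, 2, 6}  B2 = {0, 4, 6}  B3 = {1, 4, 6}  B4 = {1, 3, 4}  B5 = {1, 3, 5}  B6 = {3, 5, 7}  B7 = {5, 7, 9}  B8 = {7, 8, 9}
Tree: B1–B2, B2–B3, B3–B4, B4–B5, B5–B6, B6–B7, B7–B8
Each bag holds 3 vertices, so the decomposition has width 2, which upper-bounds the treewidth. For the lower bound, G contains the cycle 2–0–4–6–2, so G is not a forest; only forests have treewidth ≤ 1, hence tw(G) ≥ 2. Hence tw(G) = 2 exactly.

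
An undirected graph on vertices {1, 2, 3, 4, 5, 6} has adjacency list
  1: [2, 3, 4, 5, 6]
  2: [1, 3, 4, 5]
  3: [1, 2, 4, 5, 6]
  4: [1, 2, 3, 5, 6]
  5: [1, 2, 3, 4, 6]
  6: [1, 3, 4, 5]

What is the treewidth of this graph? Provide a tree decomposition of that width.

Treewidth 4.
One optimal decomposition is:
Bags: B1 = {1, 3, 4, 5, 6}  B2 = {1, 2, 3, 4, 5}
Tree: B1–B2

The largest bag has 5 vertices, giving width 4; this decomposition certifies tw(G) ≤ 4. On the other hand G contains the 5-clique {1, 2, 3, 4, 5}. A clique must lie in a single bag of any decomposition, so no decomposition can have width below 4. Combining the bounds, tw(G) = 4.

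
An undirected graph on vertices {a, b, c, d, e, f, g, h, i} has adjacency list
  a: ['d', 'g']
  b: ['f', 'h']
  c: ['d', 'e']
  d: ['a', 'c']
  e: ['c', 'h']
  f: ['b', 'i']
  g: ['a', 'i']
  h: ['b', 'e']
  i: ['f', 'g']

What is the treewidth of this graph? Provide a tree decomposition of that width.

The largest bag has 3 vertices, giving width 2; this decomposition certifies tw(G) ≤ 2. For the lower bound, G contains the cycle g–i–f–b–h–e–c–d–a–g, so G is not a forest; only forests have treewidth ≤ 1, hence tw(G) ≥ 2. The upper and lower bounds meet at 2, so that is the treewidth.

Treewidth 2.
One optimal decomposition is:
Bags: B1 = {f, g, i}  B2 = {b, f, g}  B3 = {b, g, h}  B4 = {e, g, h}  B5 = {c, e, g}  B6 = {c, d, g}  B7 = {a, d, g}
Tree: B1–B2, B2–B3, B3–B4, B4–B5, B5–B6, B6–B7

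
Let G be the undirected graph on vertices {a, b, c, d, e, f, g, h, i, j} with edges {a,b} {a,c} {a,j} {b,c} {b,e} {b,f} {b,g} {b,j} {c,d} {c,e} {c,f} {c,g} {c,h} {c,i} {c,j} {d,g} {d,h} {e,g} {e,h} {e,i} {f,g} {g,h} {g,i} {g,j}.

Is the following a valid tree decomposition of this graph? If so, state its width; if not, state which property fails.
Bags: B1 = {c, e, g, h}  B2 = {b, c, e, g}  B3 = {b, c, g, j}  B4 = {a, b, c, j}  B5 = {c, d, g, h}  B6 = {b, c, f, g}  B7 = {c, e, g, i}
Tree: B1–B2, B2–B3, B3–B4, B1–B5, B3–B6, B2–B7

Yes; width 3.

Vertex coverage: the bags together contain {a, b, c, d, e, f, g, h, i, j}, the full vertex set. Edge coverage: each edge of G has both endpoints in at least one bag. Running intersection: for every vertex, the bags containing it form a connected subtree. All three properties hold, so this is a valid tree decomposition of width max|bag| − 1 = 3, and hence tw(G) ≤ 3.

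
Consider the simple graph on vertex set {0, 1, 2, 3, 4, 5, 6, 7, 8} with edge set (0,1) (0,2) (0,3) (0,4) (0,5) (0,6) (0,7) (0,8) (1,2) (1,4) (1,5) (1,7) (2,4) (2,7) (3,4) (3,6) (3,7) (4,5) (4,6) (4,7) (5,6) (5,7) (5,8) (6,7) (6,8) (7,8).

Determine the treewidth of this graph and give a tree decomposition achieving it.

Treewidth 4.
Bags: B1 = {0, 4, 5, 6, 7}  B2 = {0, 3, 4, 6, 7}  B3 = {0, 1, 4, 5, 7}  B4 = {0, 5, 6, 7, 8}  B5 = {0, 1, 2, 4, 7}
Tree: B1–B2, B1–B3, B1–B4, B3–B5

The largest bag has 5 vertices, giving width 4; this decomposition certifies tw(G) ≤ 4. On the other hand G contains the 5-clique {0, 5, 6, 7, 8}. A clique must lie in a single bag of any decomposition, so no decomposition can have width below 4. Hence tw(G) = 4 exactly.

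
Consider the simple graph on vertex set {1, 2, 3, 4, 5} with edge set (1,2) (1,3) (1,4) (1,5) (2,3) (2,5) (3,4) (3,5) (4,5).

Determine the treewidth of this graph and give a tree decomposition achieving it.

Every bag has size at most 4, so the width is 4 − 1 = 3 and tw(G) ≤ 3. On the other hand G contains the 4-clique {1, 2, 3, 5}. A clique must lie in a single bag of any decomposition, so no decomposition can have width below 3. Therefore the treewidth is 3.

Treewidth 3.
One such decomposition:
Bags: B1 = {1, 2, 3, 5}  B2 = {1, 3, 4, 5}
Tree: B1–B2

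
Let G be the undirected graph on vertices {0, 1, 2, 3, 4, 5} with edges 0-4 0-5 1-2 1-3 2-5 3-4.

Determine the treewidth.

2

A width-2 tree decomposition is:
Bags: B1 = {1, 2, 5}  B2 = {0, 1, 5}  B3 = {0, 1, 4}  B4 = {1, 3, 4}
Tree: B1–B2, B2–B3, B3–B4
Each bag holds 3 vertices, so the decomposition has width 2, which upper-bounds the treewidth. For the lower bound, G contains the cycle 1–2–5–0–4–3–1, so G is not a forest; only forests have treewidth ≤ 1, hence tw(G) ≥ 2. Hence tw(G) = 2 exactly.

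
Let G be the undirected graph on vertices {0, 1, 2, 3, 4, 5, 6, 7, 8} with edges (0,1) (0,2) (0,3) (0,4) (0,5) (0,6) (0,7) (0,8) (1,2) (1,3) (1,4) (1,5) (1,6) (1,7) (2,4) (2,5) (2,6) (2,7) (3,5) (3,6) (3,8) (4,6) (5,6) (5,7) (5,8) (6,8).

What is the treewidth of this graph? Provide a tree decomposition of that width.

Treewidth 4.
One such decomposition:
Bags: B1 = {0, 1, 2, 5, 6}  B2 = {0, 1, 2, 4, 6}  B3 = {0, 1, 2, 5, 7}  B4 = {0, 1, 3, 5, 6}  B5 = {0, 3, 5, 6, 8}
Tree: B1–B2, B1–B3, B1–B4, B4–B5

Every bag has size at most 5, so the width is 5 − 1 = 4 and tw(G) ≤ 4. Conversely, {0, 3, 5, 6, 8} is a clique of size 5, and the vertices of any clique must share a bag in every tree decomposition; so some bag has ≥ 5 vertices and tw(G) ≥ 4. Therefore the treewidth is 4.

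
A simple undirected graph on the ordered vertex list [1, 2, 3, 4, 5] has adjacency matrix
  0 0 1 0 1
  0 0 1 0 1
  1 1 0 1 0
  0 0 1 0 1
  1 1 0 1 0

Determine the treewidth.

2

A width-2 tree decomposition is:
Bags: B1 = {3, 4, 5}  B2 = {2, 3, 5}  B3 = {1, 3, 5}
Tree: B1–B2, B2–B3
Every bag has size at most 3, so the width is 3 − 1 = 2 and tw(G) ≤ 2. Since 5–4–3–2–5 is a cycle in G, G is not acyclic. Forests are exactly the graphs of treewidth ≤ 1, so tw(G) ≥ 2. Hence tw(G) = 2 exactly.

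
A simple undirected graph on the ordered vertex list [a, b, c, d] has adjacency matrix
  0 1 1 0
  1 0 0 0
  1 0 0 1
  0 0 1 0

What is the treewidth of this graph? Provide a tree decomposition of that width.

Treewidth 1.
One optimal decomposition is:
Bags: B1 = {c, d}  B2 = {a, c}  B3 = {a, b}
Tree: B1–B2, B2–B3

The largest bag has 2 vertices, giving width 1; this decomposition certifies tw(G) ≤ 1. Since G has at least one edge (e.g. d–c), it is not an edgeless graph, so tw(G) ≥ 1. Combining the bounds, tw(G) = 1.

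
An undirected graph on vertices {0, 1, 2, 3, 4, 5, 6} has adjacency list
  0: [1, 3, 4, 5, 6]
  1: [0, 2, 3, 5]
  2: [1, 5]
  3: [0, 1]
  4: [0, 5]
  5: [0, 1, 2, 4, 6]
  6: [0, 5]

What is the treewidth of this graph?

2

A width-2 tree decomposition is:
Bags: B1 = {0, 1, 5}  B2 = {0, 4, 5}  B3 = {0, 5, 6}  B4 = {1, 2, 5}  B5 = {0, 1, 3}
Tree: B1–B2, B1–B3, B1–B4, B1–B5
Each bag holds 3 vertices, so the decomposition has width 2, which upper-bounds the treewidth. For the lower bound, the 3 vertices {0, 1, 3} are pairwise adjacent, and any tree decomposition puts a clique entirely inside one bag — forcing width ≥ 2. The upper and lower bounds meet at 2, so that is the treewidth.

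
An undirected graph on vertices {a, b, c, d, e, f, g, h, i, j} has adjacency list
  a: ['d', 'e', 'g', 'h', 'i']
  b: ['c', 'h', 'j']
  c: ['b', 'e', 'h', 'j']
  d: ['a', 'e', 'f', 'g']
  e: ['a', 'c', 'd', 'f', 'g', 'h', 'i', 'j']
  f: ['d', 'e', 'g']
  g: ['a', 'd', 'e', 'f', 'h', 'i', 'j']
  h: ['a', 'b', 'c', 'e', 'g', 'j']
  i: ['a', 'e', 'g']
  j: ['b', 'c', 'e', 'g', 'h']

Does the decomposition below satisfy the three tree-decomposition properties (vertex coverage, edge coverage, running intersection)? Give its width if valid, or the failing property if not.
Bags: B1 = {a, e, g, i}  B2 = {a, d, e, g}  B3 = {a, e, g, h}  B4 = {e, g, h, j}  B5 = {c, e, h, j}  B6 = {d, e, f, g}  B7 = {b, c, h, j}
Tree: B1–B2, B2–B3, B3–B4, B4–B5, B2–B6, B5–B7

Yes; width 3.

Every vertex of G appears in some bag (union = {a, b, c, d, e, f, g, h, i, j}); every edge is covered by a bag; and for each vertex v the set of bags containing v is connected in the bag tree. The decomposition is therefore valid. The largest bag has 4 vertices, so the width is 3.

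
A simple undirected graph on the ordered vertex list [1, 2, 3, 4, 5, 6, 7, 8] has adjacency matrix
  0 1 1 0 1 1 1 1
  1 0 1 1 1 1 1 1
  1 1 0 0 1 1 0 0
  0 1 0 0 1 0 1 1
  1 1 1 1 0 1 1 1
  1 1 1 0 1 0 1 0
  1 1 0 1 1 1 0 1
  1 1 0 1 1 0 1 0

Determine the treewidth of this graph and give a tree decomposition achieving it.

Treewidth 4.
One such decomposition:
Bags: B1 = {1, 2, 5, 6, 7}  B2 = {1, 2, 5, 7, 8}  B3 = {2, 4, 5, 7, 8}  B4 = {1, 2, 3, 5, 6}
Tree: B1–B2, B2–B3, B1–B4

Each bag holds 5 vertices, so the decomposition has width 4, which upper-bounds the treewidth. Conversely, {1, 2, 5, 7, 8} is a clique of size 5, and the vertices of any clique must share a bag in every tree decomposition; so some bag has ≥ 5 vertices and tw(G) ≥ 4. Hence tw(G) = 4 exactly.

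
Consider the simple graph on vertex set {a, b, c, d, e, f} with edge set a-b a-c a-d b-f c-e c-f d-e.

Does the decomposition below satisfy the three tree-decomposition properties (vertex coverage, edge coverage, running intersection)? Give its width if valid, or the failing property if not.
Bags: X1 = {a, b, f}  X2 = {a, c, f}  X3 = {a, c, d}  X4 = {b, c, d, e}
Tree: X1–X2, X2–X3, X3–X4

No — bags containing vertex b are not connected in the tree.

A tree decomposition must satisfy three properties: every vertex lies in some bag; for every edge, both endpoints lie together in some bag; and for every vertex, the bags containing it form a connected subtree. Here bags containing vertex b are not connected in the tree, so the decomposition is invalid.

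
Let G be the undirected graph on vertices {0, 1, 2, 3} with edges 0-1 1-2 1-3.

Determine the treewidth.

1

A width-1 tree decomposition is:
Bags: B1 = {0, 1}  B2 = {1, 2}  B3 = {1, 3}
Tree: B1–B2, B1–B3
Every bag has size at most 2, so the width is 2 − 1 = 1 and tw(G) ≤ 1. Any graph with an edge has treewidth ≥ 1, and G has the edge 0–1. Hence tw(G) = 1 exactly.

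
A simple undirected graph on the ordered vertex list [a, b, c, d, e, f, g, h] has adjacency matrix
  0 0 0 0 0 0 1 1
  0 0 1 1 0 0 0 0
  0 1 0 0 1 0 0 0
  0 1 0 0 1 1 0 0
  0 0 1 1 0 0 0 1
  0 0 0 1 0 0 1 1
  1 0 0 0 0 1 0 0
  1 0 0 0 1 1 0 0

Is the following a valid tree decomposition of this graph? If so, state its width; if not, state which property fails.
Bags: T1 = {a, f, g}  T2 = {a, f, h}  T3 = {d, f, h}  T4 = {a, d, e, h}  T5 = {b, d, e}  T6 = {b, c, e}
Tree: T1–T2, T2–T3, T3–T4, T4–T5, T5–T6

A tree decomposition must satisfy three properties: every vertex lies in some bag; for every edge, both endpoints lie together in some bag; and for every vertex, the bags containing it form a connected subtree. Here bags containing vertex a are not connected in the tree, so the decomposition is invalid.

No — bags containing vertex a are not connected in the tree.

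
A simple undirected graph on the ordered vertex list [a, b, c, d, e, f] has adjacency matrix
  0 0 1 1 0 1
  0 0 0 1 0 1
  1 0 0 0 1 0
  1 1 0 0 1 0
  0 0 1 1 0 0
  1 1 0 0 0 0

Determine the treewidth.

2

A width-2 tree decomposition is:
Bags: B1 = {a, c, e}  B2 = {a, d, e}  B3 = {a, d, f}  B4 = {b, d, f}
Tree: B1–B2, B2–B3, B3–B4
Every bag has size at most 3, so the width is 3 − 1 = 2 and tw(G) ≤ 2. For the lower bound, G contains the cycle c–e–d–a–c, so G is not a forest; only forests have treewidth ≤ 1, hence tw(G) ≥ 2. Hence tw(G) = 2 exactly.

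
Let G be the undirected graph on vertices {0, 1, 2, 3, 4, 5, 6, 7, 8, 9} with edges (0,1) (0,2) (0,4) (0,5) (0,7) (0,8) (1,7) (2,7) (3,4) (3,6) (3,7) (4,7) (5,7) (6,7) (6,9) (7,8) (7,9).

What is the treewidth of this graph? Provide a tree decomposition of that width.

Every bag has size at most 3, so the width is 3 − 1 = 2 and tw(G) ≤ 2. On the other hand G contains the 3-clique {0, 1, 7}. A clique must lie in a single bag of any decomposition, so no decomposition can have width below 2. Combining the bounds, tw(G) = 2.

Treewidth 2.
One such decomposition:
Bags: B1 = {0, 1, 7}  B2 = {0, 4, 7}  B3 = {3, 4, 7}  B4 = {3, 6, 7}  B5 = {0, 5, 7}  B6 = {0, 7, 8}  B7 = {6, 7, 9}  B8 = {0, 2, 7}
Tree: B1–B2, B2–B3, B3–B4, B2–B5, B1–B6, B4–B7, B2–B8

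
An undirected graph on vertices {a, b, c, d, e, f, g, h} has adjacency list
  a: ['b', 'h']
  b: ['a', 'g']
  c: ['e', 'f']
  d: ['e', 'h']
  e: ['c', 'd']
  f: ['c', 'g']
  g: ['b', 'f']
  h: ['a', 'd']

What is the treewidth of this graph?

2

A width-2 tree decomposition is:
Bags: B1 = {c, d, e}  B2 = {c, d, f}  B3 = {d, f, g}  B4 = {b, d, g}  B5 = {a, b, d}  B6 = {a, d, h}
Tree: B1–B2, B2–B3, B3–B4, B4–B5, B5–B6
Every bag has size at most 3, so the width is 3 − 1 = 2 and tw(G) ≤ 2. The edges d–e–c–f–g–b–a–h–d form a cycle, so G is not a tree and its treewidth is at least 2. Therefore the treewidth is 2.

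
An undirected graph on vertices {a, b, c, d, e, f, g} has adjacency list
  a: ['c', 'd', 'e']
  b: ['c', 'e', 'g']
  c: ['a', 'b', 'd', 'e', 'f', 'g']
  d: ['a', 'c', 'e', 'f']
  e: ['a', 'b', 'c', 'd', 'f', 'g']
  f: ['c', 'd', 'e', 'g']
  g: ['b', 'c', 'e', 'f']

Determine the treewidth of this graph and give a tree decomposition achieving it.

Treewidth 3.
One optimal decomposition is:
Bags: B1 = {c, e, f, g}  B2 = {b, c, e, g}  B3 = {c, d, e, f}  B4 = {a, c, d, e}
Tree: B1–B2, B1–B3, B3–B4

The largest bag has 4 vertices, giving width 3; this decomposition certifies tw(G) ≤ 3. Conversely, {a, c, d, e} is a clique of size 4, and the vertices of any clique must share a bag in every tree decomposition; so some bag has ≥ 4 vertices and tw(G) ≥ 3. The upper and lower bounds meet at 3, so that is the treewidth.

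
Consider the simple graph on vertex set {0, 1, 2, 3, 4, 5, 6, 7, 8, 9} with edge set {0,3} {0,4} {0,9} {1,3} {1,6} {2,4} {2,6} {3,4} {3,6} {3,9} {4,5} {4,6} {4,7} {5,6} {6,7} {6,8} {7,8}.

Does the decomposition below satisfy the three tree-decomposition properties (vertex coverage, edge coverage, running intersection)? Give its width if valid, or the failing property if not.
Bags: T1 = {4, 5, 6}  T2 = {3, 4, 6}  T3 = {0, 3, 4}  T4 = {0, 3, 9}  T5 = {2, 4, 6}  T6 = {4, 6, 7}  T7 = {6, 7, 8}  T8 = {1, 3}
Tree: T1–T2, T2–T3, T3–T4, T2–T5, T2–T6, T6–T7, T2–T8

No — edge (6,1) lies in no bag.

A tree decomposition must satisfy three properties: every vertex lies in some bag; for every edge, both endpoints lie together in some bag; and for every vertex, the bags containing it form a connected subtree. Here edge (6,1) lies in no bag, so the decomposition is invalid.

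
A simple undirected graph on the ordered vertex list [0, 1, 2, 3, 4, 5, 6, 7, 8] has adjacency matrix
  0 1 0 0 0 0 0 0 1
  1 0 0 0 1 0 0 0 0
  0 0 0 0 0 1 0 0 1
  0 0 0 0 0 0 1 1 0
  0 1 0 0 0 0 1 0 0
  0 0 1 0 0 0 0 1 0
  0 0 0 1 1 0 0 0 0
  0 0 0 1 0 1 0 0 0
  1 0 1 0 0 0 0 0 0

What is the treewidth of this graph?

2

A width-2 tree decomposition is:
Bags: B1 = {2, 5, 7}  B2 = {2, 3, 7}  B3 = {2, 3, 6}  B4 = {2, 4, 6}  B5 = {1, 2, 4}  B6 = {0, 1, 2}  B7 = {0, 2, 8}
Tree: B1–B2, B2–B3, B3–B4, B4–B5, B5–B6, B6–B7
The largest bag has 3 vertices, giving width 2; this decomposition certifies tw(G) ≤ 2. For the lower bound, G contains the cycle 2–5–7–3–6–4–1–0–8–2, so G is not a forest; only forests have treewidth ≤ 1, hence tw(G) ≥ 2. Combining the bounds, tw(G) = 2.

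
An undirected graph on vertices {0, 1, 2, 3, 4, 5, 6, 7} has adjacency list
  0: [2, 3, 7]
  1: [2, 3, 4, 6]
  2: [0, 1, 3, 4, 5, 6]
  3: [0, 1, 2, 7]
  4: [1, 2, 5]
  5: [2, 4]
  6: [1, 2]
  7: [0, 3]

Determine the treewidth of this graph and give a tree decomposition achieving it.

Treewidth 2.
One optimal decomposition is:
Bags: B1 = {1, 2, 6}  B2 = {1, 2, 3}  B3 = {0, 2, 3}  B4 = {1, 2, 4}  B5 = {2, 4, 5}  B6 = {0, 3, 7}
Tree: B1–B2, B2–B3, B1–B4, B4–B5, B3–B6

Every bag has size at most 3, so the width is 3 − 1 = 2 and tw(G) ≤ 2. For the lower bound, the 3 vertices {0, 2, 3} are pairwise adjacent, and any tree decomposition puts a clique entirely inside one bag — forcing width ≥ 2. The upper and lower bounds meet at 2, so that is the treewidth.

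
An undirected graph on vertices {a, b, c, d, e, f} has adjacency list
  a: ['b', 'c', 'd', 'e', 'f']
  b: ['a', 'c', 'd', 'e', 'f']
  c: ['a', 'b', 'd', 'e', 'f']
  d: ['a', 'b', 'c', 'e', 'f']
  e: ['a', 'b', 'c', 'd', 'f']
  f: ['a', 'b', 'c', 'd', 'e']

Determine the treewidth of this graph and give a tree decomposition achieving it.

Treewidth 5.
One such decomposition:
Bags: B1 = {a, b, c, d, e, f}
Tree: (single bag)

With just one bag of size 6, the width is 6 − 1 = 5, so tw(G) ≤ 5. On the other hand G contains the 6-clique {a, b, c, d, e, f}. A clique must lie in a single bag of any decomposition, so no decomposition can have width below 5. Hence tw(G) = 5 exactly.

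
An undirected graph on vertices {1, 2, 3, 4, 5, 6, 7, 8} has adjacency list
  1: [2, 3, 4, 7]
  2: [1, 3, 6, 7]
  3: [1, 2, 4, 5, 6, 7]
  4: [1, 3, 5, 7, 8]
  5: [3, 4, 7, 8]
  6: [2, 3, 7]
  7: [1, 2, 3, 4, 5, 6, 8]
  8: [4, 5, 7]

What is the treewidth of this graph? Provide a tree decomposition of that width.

Treewidth 3.
One optimal decomposition is:
Bags: B1 = {1, 3, 4, 7}  B2 = {3, 4, 5, 7}  B3 = {1, 2, 3, 7}  B4 = {4, 5, 7, 8}  B5 = {2, 3, 6, 7}
Tree: B1–B2, B1–B3, B2–B4, B3–B5

Every bag has size at most 4, so the width is 4 − 1 = 3 and tw(G) ≤ 3. On the other hand G contains the 4-clique {4, 5, 7, 8}. A clique must lie in a single bag of any decomposition, so no decomposition can have width below 3. Combining the bounds, tw(G) = 3.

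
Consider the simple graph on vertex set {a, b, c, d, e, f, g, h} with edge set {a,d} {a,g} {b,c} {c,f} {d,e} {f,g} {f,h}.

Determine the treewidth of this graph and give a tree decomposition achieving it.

Each bag holds 2 vertices, so the decomposition has width 1, which upper-bounds the treewidth. Since G has at least one edge (e.g. g–f), it is not an edgeless graph, so tw(G) ≥ 1. Therefore the treewidth is 1.

Treewidth 1.
One optimal decomposition is:
Bags: B1 = {f, g}  B2 = {c, f}  B3 = {a, g}  B4 = {f, h}  B5 = {b, c}  B6 = {a, d}  B7 = {d, e}
Tree: B1–B2, B1–B3, B2–B4, B2–B5, B3–B6, B6–B7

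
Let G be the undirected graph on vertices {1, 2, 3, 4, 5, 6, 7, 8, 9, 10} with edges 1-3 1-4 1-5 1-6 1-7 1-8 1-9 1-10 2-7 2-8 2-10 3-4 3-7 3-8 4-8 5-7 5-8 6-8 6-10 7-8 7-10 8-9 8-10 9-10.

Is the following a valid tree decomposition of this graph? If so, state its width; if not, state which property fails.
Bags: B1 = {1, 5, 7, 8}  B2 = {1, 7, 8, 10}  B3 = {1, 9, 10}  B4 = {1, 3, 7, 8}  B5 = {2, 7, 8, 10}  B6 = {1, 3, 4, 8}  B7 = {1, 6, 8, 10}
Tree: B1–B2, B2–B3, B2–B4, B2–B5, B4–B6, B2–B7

No — edge (8,9) lies in no bag.

A tree decomposition must satisfy three properties: every vertex lies in some bag; for every edge, both endpoints lie together in some bag; and for every vertex, the bags containing it form a connected subtree. Here edge (8,9) lies in no bag, so the decomposition is invalid.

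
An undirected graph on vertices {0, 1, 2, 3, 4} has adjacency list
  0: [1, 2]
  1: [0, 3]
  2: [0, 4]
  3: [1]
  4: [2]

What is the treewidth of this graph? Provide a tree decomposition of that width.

Each bag holds 2 vertices, so the decomposition has width 1, which upper-bounds the treewidth. Since G has at least one edge (e.g. 0–1), it is not an edgeless graph, so tw(G) ≥ 1. Combining the bounds, tw(G) = 1.

Treewidth 1.
One optimal decomposition is:
Bags: B1 = {0, 1}  B2 = {1, 3}  B3 = {0, 2}  B4 = {2, 4}
Tree: B1–B2, B1–B3, B3–B4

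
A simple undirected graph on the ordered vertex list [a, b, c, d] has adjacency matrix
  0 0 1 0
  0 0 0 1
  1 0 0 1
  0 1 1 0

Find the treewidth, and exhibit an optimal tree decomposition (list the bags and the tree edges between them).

Every bag has size at most 2, so the width is 2 − 1 = 1 and tw(G) ≤ 1. G has an edge, so its treewidth is at least 1. Therefore the treewidth is 1.

Treewidth 1.
One optimal decomposition is:
Bags: B1 = {b, d}  B2 = {c, d}  B3 = {a, c}
Tree: B1–B2, B2–B3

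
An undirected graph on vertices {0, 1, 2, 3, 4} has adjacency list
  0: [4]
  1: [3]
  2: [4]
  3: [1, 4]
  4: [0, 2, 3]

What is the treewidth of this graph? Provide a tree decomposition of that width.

Each bag holds 2 vertices, so the decomposition has width 1, which upper-bounds the treewidth. G has an edge, so its treewidth is at least 1. Hence tw(G) = 1 exactly.

Treewidth 1.
Bags: B1 = {2, 4}  B2 = {3, 4}  B3 = {0, 4}  B4 = {1, 3}
Tree: B1–B2, B1–B3, B2–B4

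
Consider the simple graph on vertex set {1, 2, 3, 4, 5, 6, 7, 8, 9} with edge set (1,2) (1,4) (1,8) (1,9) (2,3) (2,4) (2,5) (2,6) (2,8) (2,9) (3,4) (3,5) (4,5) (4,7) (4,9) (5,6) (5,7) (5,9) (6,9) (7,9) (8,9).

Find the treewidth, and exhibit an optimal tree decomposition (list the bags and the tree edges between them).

Treewidth 3.
One optimal decomposition is:
Bags: B1 = {2, 4, 5, 9}  B2 = {1, 2, 4, 9}  B3 = {4, 5, 7, 9}  B4 = {1, 2, 8, 9}  B5 = {2, 5, 6, 9}  B6 = {2, 3, 4, 5}
Tree: B1–B2, B1–B3, B2–B4, B1–B5, B1–B6

The largest bag has 4 vertices, giving width 3; this decomposition certifies tw(G) ≤ 3. On the other hand G contains the 4-clique {1, 2, 8, 9}. A clique must lie in a single bag of any decomposition, so no decomposition can have width below 3. Hence tw(G) = 3 exactly.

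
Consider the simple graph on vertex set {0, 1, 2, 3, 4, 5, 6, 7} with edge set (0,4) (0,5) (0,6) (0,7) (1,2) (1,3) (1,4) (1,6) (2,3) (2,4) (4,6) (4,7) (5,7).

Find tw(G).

A width-2 tree decomposition is:
Bags: B1 = {1, 2, 3}  B2 = {1, 2, 4}  B3 = {1, 4, 6}  B4 = {0, 4, 6}  B5 = {0, 4, 7}  B6 = {0, 5, 7}
Tree: B1–B2, B2–B3, B3–B4, B4–B5, B5–B6
Every bag has size at most 3, so the width is 3 − 1 = 2 and tw(G) ≤ 2. On the other hand G contains the 3-clique {1, 2, 3}. A clique must lie in a single bag of any decomposition, so no decomposition can have width below 2. Hence tw(G) = 2 exactly.

2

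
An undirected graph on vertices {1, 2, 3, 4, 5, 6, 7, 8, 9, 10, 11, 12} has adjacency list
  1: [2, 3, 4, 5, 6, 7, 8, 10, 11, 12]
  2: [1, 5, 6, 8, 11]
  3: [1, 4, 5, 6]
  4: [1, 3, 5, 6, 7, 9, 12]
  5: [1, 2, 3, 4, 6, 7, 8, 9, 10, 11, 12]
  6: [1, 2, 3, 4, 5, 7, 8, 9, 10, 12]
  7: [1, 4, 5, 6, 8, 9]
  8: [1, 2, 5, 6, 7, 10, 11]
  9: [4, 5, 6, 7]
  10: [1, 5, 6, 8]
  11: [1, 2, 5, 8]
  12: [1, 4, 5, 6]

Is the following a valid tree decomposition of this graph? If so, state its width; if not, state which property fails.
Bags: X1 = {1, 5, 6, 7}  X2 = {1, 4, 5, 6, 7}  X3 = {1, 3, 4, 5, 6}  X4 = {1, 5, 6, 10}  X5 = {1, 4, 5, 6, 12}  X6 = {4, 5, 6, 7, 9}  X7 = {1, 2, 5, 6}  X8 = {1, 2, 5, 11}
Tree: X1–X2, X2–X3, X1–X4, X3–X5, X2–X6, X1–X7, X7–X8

No — vertex 8 appears in no bag.

A tree decomposition must satisfy three properties: every vertex lies in some bag; for every edge, both endpoints lie together in some bag; and for every vertex, the bags containing it form a connected subtree. Here vertex 8 appears in no bag, so the decomposition is invalid.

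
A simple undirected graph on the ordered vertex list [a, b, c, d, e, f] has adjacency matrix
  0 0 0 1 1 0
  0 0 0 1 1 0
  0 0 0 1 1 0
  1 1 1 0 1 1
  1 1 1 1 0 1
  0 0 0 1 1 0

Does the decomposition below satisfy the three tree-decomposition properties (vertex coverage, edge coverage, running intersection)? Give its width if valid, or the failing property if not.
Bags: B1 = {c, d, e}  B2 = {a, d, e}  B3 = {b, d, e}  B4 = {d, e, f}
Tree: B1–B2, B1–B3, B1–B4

Yes; width 2.

Checking the three conditions: (i) the bags cover all of {a, b, c, d, e, f}; (ii) for each edge, some bag contains both endpoints; (iii) the bags containing any fixed vertex form a subtree. All hold, so the decomposition is valid with width 3 − 1 = 2.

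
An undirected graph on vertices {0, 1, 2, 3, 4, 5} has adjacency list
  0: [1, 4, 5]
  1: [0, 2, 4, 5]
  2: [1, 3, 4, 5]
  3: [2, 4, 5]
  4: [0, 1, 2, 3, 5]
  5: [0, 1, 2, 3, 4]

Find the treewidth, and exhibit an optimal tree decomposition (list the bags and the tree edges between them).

Each bag holds 4 vertices, so the decomposition has width 3, which upper-bounds the treewidth. On the other hand G contains the 4-clique {0, 1, 4, 5}. A clique must lie in a single bag of any decomposition, so no decomposition can have width below 3. Hence tw(G) = 3 exactly.

Treewidth 3.
One such decomposition:
Bags: B1 = {1, 2, 4, 5}  B2 = {2, 3, 4, 5}  B3 = {0, 1, 4, 5}
Tree: B1–B2, B1–B3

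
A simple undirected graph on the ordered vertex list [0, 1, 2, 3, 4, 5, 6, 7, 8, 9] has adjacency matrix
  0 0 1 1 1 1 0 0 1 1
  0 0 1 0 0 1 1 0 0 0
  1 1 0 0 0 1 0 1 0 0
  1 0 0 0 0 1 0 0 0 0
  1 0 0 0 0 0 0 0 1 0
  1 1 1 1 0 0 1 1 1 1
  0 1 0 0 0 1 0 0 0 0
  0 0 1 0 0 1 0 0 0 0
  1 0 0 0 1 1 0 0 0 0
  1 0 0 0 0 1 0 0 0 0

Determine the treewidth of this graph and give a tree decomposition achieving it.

Treewidth 2.
One optimal decomposition is:
Bags: B1 = {0, 2, 5}  B2 = {1, 2, 5}  B3 = {1, 5, 6}  B4 = {0, 5, 8}  B5 = {0, 5, 9}  B6 = {0, 4, 8}  B7 = {2, 5, 7}  B8 = {0, 3, 5}
Tree: B1–B2, B2–B3, B1–B4, B4–B5, B4–B6, B1–B7, B1–B8

The largest bag has 3 vertices, giving width 2; this decomposition certifies tw(G) ≤ 2. For the lower bound, the 3 vertices {0, 4, 8} are pairwise adjacent, and any tree decomposition puts a clique entirely inside one bag — forcing width ≥ 2. Combining the bounds, tw(G) = 2.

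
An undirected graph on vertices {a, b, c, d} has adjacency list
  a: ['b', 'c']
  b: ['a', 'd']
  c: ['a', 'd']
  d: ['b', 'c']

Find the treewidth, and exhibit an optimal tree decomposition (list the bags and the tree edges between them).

Each bag holds 3 vertices, so the decomposition has width 2, which upper-bounds the treewidth. The edges d–b–a–c–d form a cycle, so G is not a tree and its treewidth is at least 2. The upper and lower bounds meet at 2, so that is the treewidth.

Treewidth 2.
One optimal decomposition is:
Bags: B1 = {a, b, d}  B2 = {a, c, d}
Tree: B1–B2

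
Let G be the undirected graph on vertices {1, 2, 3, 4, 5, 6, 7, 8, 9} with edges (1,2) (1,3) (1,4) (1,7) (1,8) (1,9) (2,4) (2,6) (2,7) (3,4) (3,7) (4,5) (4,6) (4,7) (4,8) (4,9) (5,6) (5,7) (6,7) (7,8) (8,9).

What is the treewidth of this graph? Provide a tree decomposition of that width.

The largest bag has 4 vertices, giving width 3; this decomposition certifies tw(G) ≤ 3. For the lower bound, the 4 vertices {1, 4, 8, 9} are pairwise adjacent, and any tree decomposition puts a clique entirely inside one bag — forcing width ≥ 3. The upper and lower bounds meet at 3, so that is the treewidth.

Treewidth 3.
One such decomposition:
Bags: B1 = {1, 3, 4, 7}  B2 = {1, 2, 4, 7}  B3 = {2, 4, 6, 7}  B4 = {1, 4, 7, 8}  B5 = {4, 5, 6, 7}  B6 = {1, 4, 8, 9}
Tree: B1–B2, B2–B3, B1–B4, B3–B5, B4–B6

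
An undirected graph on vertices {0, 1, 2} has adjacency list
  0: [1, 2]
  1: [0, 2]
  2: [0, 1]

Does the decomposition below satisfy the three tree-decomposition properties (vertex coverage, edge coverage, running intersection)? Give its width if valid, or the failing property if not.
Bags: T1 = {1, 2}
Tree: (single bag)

No — vertex 0 appears in no bag.

A tree decomposition must satisfy three properties: every vertex lies in some bag; for every edge, both endpoints lie together in some bag; and for every vertex, the bags containing it form a connected subtree. Here vertex 0 appears in no bag, so the decomposition is invalid.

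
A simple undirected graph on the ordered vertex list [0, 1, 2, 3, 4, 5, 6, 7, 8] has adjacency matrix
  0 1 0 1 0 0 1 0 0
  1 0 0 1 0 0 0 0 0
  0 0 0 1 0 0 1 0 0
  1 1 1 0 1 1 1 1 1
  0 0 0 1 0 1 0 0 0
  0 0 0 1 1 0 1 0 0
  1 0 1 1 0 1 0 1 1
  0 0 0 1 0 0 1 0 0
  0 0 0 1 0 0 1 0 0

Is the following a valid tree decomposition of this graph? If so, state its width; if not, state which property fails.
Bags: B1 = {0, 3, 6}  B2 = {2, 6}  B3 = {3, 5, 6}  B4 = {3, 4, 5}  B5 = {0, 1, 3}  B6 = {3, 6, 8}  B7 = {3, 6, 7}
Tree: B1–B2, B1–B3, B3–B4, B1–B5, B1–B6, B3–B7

No — edge (3,2) lies in no bag.

A tree decomposition must satisfy three properties: every vertex lies in some bag; for every edge, both endpoints lie together in some bag; and for every vertex, the bags containing it form a connected subtree. Here edge (3,2) lies in no bag, so the decomposition is invalid.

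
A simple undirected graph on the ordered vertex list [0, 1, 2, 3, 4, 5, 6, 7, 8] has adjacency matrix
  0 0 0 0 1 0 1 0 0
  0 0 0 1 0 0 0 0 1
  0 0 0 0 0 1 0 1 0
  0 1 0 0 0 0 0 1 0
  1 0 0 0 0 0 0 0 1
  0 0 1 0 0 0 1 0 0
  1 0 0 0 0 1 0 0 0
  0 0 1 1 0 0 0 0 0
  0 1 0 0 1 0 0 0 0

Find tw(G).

2

A width-2 tree decomposition is:
Bags: B1 = {1, 3, 8}  B2 = {3, 4, 8}  B3 = {0, 3, 4}  B4 = {0, 3, 6}  B5 = {3, 5, 6}  B6 = {2, 3, 5}  B7 = {2, 3, 7}
Tree: B1–B2, B2–B3, B3–B4, B4–B5, B5–B6, B6–B7
Every bag has size at most 3, so the width is 3 − 1 = 2 and tw(G) ≤ 2. Since 3–1–8–4–0–6–5–2–7–3 is a cycle in G, G is not acyclic. Forests are exactly the graphs of treewidth ≤ 1, so tw(G) ≥ 2. Therefore the treewidth is 2.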